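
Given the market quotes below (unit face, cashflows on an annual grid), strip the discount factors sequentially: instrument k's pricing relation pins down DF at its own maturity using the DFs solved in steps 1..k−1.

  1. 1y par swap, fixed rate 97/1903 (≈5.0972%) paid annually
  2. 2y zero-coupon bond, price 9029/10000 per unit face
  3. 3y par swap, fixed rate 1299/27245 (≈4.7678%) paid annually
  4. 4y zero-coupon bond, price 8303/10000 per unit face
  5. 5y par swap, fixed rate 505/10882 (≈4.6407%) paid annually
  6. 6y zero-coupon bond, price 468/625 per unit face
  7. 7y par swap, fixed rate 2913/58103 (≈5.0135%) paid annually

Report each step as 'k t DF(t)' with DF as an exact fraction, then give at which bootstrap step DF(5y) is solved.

step 1 [1y] swap r/1=97/1903: DF=(1 − 97/1903·(0))/(1+97/1903) = 1903/2000 ≈ 0.951500
step 2 [2y] zero: DF = P = 9029/10000 ≈ 0.902900
step 3 [3y] swap r/1=1299/27245: DF=(1 − 1299/27245·(0.951500+0.902900))/(1+1299/27245) = 8701/10000 ≈ 0.870100
step 4 [4y] zero: DF = P = 8303/10000 ≈ 0.830300
step 5 [5y] swap r/1=505/10882: DF=(1 − 505/10882·(0.951500+0.902900+0.870100+0.830300))/(1+505/10882) = 399/500 ≈ 0.798000
step 6 [6y] zero: DF = P = 468/625 ≈ 0.748800
step 7 [7y] swap r/1=2913/58103: DF=(1 − 2913/58103·(0.951500+0.902900+0.870100+0.830300+0.798000+0.748800))/(1+2913/58103) = 7087/10000 ≈ 0.708700

1 1 1903/2000
2 2 9029/10000
3 3 8701/10000
4 4 8303/10000
5 5 399/500
6 6 468/625
7 7 7087/10000
DF(5y) is solved at step 5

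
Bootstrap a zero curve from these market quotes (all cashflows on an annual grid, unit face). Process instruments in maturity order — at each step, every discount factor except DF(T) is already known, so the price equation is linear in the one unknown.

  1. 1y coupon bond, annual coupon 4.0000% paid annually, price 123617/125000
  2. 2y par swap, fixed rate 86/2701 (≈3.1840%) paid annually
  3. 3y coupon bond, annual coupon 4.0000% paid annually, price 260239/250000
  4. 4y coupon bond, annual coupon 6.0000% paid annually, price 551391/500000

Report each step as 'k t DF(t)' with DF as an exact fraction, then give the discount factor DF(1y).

1 1 9509/10000
2 2 4699/5000
3 3 4641/5000
4 4 1101/1250
DF(1y) = 9509/10000 ≈ 0.950900

step 1 [1y] bond c/1=1/25: DF=(123617/125000 − 1/25·(0))/(1+1/25) = 9509/10000 ≈ 0.950900
step 2 [2y] swap r/1=86/2701: DF=(1 − 86/2701·(0.950900))/(1+86/2701) = 4699/5000 ≈ 0.939800
step 3 [3y] bond c/1=1/25: DF=(260239/250000 − 1/25·(0.950900+0.939800))/(1+1/25) = 4641/5000 ≈ 0.928200
step 4 [4y] bond c/1=3/50: DF=(551391/500000 − 3/50·(0.950900+0.939800+0.928200))/(1+3/50) = 1101/1250 ≈ 0.880800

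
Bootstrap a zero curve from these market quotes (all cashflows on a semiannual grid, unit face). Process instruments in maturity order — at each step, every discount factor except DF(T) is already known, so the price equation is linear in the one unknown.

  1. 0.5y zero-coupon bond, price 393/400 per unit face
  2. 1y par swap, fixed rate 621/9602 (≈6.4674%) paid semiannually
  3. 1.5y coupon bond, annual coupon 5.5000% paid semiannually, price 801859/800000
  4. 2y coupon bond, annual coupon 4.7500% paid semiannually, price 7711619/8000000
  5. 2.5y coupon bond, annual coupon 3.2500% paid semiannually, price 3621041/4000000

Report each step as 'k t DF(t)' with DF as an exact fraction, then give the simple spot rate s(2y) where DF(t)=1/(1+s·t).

1 1/2 393/400
2 1 9379/10000
3 3/2 9241/10000
4 2 2189/2500
5 5/2 8313/10000
s(2y) = (1/(2189/2500) − 1)/(2) = 311/4378 ≈ 7.1037%

step 1 [0.5y] zero: DF = P = 393/400 ≈ 0.982500
step 2 [1y] swap r/2=621/19204: DF=(1 − 621/19204·(0.982500))/(1+621/19204) = 9379/10000 ≈ 0.937900
step 3 [1.5y] bond c/2=11/400: DF=(801859/800000 − 11/400·(0.982500+0.937900))/(1+11/400) = 9241/10000 ≈ 0.924100
step 4 [2y] bond c/2=19/800: DF=(7711619/8000000 − 19/800·(0.982500+0.937900+0.924100))/(1+19/800) = 2189/2500 ≈ 0.875600
step 5 [2.5y] bond c/2=13/800: DF=(3621041/4000000 − 13/800·(0.982500+0.937900+0.924100+0.875600))/(1+13/800) = 8313/10000 ≈ 0.831300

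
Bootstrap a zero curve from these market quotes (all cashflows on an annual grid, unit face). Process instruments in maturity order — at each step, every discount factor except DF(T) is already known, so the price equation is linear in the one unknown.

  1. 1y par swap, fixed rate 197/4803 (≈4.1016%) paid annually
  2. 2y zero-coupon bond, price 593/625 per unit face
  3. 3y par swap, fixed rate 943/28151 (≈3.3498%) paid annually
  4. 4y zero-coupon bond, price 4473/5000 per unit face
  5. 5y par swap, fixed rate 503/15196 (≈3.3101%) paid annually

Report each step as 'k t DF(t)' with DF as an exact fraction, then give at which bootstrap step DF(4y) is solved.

1 1 4803/5000
2 2 593/625
3 3 9057/10000
4 4 4473/5000
5 5 8491/10000
DF(4y) is solved at step 4

step 1 [1y] swap r/1=197/4803: DF=(1 − 197/4803·(0))/(1+197/4803) = 4803/5000 ≈ 0.960600
step 2 [2y] zero: DF = P = 593/625 ≈ 0.948800
step 3 [3y] swap r/1=943/28151: DF=(1 − 943/28151·(0.960600+0.948800))/(1+943/28151) = 9057/10000 ≈ 0.905700
step 4 [4y] zero: DF = P = 4473/5000 ≈ 0.894600
step 5 [5y] swap r/1=503/15196: DF=(1 − 503/15196·(0.960600+0.948800+0.905700+0.894600))/(1+503/15196) = 8491/10000 ≈ 0.849100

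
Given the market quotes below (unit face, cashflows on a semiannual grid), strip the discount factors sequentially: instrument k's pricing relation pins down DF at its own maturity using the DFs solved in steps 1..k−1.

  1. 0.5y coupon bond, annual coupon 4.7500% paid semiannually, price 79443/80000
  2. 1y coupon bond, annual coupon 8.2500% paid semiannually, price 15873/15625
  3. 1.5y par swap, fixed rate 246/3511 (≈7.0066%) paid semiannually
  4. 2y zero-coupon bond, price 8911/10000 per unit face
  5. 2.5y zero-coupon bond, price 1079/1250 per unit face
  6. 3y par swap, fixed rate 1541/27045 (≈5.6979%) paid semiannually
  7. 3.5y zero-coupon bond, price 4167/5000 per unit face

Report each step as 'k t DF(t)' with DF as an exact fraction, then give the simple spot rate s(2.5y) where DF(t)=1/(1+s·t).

1 1/2 97/100
2 1 2343/2500
3 3/2 1127/1250
4 2 8911/10000
5 5/2 1079/1250
6 3 8459/10000
7 7/2 4167/5000
s(2.5y) = (1/(1079/1250) − 1)/(5/2) = 342/5395 ≈ 6.3392%

step 1 [0.5y] bond c/2=19/800: DF=(79443/80000 − 19/800·(0))/(1+19/800) = 97/100 ≈ 0.970000
step 2 [1y] bond c/2=33/800: DF=(15873/15625 − 33/800·(0.970000))/(1+33/800) = 2343/2500 ≈ 0.937200
step 3 [1.5y] swap r/2=123/3511: DF=(1 − 123/3511·(0.970000+0.937200))/(1+123/3511) = 1127/1250 ≈ 0.901600
step 4 [2y] zero: DF = P = 8911/10000 ≈ 0.891100
step 5 [2.5y] zero: DF = P = 1079/1250 ≈ 0.863200
step 6 [3y] swap r/2=1541/54090: DF=(1 − 1541/54090·(0.970000+0.937200+0.901600+0.891100+0.863200))/(1+1541/54090) = 8459/10000 ≈ 0.845900
step 7 [3.5y] zero: DF = P = 4167/5000 ≈ 0.833400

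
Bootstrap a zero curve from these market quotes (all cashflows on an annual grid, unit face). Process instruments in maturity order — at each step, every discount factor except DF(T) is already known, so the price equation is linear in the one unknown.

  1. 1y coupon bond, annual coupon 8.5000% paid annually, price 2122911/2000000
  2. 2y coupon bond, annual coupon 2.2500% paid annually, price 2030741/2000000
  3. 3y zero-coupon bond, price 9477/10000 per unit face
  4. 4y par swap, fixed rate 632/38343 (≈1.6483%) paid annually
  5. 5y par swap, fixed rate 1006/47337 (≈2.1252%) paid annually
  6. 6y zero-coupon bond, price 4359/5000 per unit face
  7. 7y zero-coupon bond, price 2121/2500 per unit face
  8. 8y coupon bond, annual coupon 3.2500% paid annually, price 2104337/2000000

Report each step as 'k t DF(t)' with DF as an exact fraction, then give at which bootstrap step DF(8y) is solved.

step 1 [1y] bond c/1=17/200: DF=(2122911/2000000 − 17/200·(0))/(1+17/200) = 9783/10000 ≈ 0.978300
step 2 [2y] bond c/1=9/400: DF=(2030741/2000000 − 9/400·(0.978300))/(1+9/400) = 1943/2000 ≈ 0.971500
step 3 [3y] zero: DF = P = 9477/10000 ≈ 0.947700
step 4 [4y] swap r/1=632/38343: DF=(1 − 632/38343·(0.978300+0.971500+0.947700))/(1+632/38343) = 1171/1250 ≈ 0.936800
step 5 [5y] swap r/1=1006/47337: DF=(1 − 1006/47337·(0.978300+0.971500+0.947700+0.936800))/(1+1006/47337) = 4497/5000 ≈ 0.899400
step 6 [6y] zero: DF = P = 4359/5000 ≈ 0.871800
step 7 [7y] zero: DF = P = 2121/2500 ≈ 0.848400
step 8 [8y] bond c/1=13/400: DF=(2104337/2000000 − 13/400·(0.978300+0.971500+0.947700+0.936800+0.899400+0.871800+0.848400))/(1+13/400) = 8159/10000 ≈ 0.815900

1 1 9783/10000
2 2 1943/2000
3 3 9477/10000
4 4 1171/1250
5 5 4497/5000
6 6 4359/5000
7 7 2121/2500
8 8 8159/10000
DF(8y) is solved at step 8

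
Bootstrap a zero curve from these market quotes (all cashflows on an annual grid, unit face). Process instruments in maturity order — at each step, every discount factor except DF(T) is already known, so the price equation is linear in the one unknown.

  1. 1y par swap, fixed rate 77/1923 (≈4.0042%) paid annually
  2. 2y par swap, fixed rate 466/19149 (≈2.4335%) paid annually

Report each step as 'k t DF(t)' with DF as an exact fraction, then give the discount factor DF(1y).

1 1 1923/2000
2 2 4767/5000
DF(1y) = 1923/2000 ≈ 0.961500

step 1 [1y] swap r/1=77/1923: DF=(1 − 77/1923·(0))/(1+77/1923) = 1923/2000 ≈ 0.961500
step 2 [2y] swap r/1=466/19149: DF=(1 − 466/19149·(0.961500))/(1+466/19149) = 4767/5000 ≈ 0.953400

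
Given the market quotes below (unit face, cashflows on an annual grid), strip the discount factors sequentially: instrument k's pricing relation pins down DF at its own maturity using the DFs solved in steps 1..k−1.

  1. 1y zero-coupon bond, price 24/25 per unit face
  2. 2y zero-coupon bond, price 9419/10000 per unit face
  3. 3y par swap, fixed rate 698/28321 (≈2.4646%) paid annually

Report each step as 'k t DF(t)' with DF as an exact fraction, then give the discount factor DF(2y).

step 1 [1y] zero: DF = P = 24/25 ≈ 0.960000
step 2 [2y] zero: DF = P = 9419/10000 ≈ 0.941900
step 3 [3y] swap r/1=698/28321: DF=(1 − 698/28321·(0.960000+0.941900))/(1+698/28321) = 4651/5000 ≈ 0.930200

1 1 24/25
2 2 9419/10000
3 3 4651/5000
DF(2y) = 9419/10000 ≈ 0.941900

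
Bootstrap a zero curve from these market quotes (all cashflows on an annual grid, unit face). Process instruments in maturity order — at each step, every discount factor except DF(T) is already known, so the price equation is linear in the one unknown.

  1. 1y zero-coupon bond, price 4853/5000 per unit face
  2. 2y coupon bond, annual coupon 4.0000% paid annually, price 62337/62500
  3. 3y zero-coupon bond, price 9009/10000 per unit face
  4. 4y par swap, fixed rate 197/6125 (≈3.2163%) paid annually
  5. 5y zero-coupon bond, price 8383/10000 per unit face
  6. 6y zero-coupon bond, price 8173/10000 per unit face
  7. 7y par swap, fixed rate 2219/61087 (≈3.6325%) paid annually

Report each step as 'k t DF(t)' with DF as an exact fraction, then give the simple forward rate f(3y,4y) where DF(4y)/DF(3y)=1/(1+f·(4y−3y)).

1 1 4853/5000
2 2 9217/10000
3 3 9009/10000
4 4 4409/5000
5 5 8383/10000
6 6 8173/10000
7 7 7781/10000
f(3y,4y) = ((9009/10000)/(4409/5000) − 1)/(1) = 191/8818 ≈ 2.1660%

step 1 [1y] zero: DF = P = 4853/5000 ≈ 0.970600
step 2 [2y] bond c/1=1/25: DF=(62337/62500 − 1/25·(0.970600))/(1+1/25) = 9217/10000 ≈ 0.921700
step 3 [3y] zero: DF = P = 9009/10000 ≈ 0.900900
step 4 [4y] swap r/1=197/6125: DF=(1 − 197/6125·(0.970600+0.921700+0.900900))/(1+197/6125) = 4409/5000 ≈ 0.881800
step 5 [5y] zero: DF = P = 8383/10000 ≈ 0.838300
step 6 [6y] zero: DF = P = 8173/10000 ≈ 0.817300
step 7 [7y] swap r/1=2219/61087: DF=(1 − 2219/61087·(0.970600+0.921700+0.900900+0.881800+0.838300+0.817300))/(1+2219/61087) = 7781/10000 ≈ 0.778100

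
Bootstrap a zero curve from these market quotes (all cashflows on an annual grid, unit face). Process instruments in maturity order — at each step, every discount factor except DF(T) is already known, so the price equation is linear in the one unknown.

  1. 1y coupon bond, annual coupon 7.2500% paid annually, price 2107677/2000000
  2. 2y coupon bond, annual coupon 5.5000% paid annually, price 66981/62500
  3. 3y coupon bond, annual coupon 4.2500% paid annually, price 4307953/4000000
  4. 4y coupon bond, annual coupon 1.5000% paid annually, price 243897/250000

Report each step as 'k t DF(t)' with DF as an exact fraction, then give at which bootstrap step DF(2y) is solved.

step 1 [1y] bond c/1=29/400: DF=(2107677/2000000 − 29/400·(0))/(1+29/400) = 4913/5000 ≈ 0.982600
step 2 [2y] bond c/1=11/200: DF=(66981/62500 − 11/200·(0.982600))/(1+11/200) = 4823/5000 ≈ 0.964600
step 3 [3y] bond c/1=17/400: DF=(4307953/4000000 − 17/400·(0.982600+0.964600))/(1+17/400) = 9537/10000 ≈ 0.953700
step 4 [4y] bond c/1=3/200: DF=(243897/250000 − 3/200·(0.982600+0.964600+0.953700))/(1+3/200) = 9183/10000 ≈ 0.918300

1 1 4913/5000
2 2 4823/5000
3 3 9537/10000
4 4 9183/10000
DF(2y) is solved at step 2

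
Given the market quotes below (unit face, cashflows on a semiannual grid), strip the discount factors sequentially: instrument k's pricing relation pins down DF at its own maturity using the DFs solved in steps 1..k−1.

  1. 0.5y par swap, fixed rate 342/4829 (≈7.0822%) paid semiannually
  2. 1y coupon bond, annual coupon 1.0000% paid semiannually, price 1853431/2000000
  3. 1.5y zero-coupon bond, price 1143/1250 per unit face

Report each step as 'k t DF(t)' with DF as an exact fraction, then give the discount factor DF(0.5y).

step 1 [0.5y] swap r/2=171/4829: DF=(1 − 171/4829·(0))/(1+171/4829) = 4829/5000 ≈ 0.965800
step 2 [1y] bond c/2=1/200: DF=(1853431/2000000 − 1/200·(0.965800))/(1+1/200) = 9173/10000 ≈ 0.917300
step 3 [1.5y] zero: DF = P = 1143/1250 ≈ 0.914400

1 1/2 4829/5000
2 1 9173/10000
3 3/2 1143/1250
DF(0.5y) = 4829/5000 ≈ 0.965800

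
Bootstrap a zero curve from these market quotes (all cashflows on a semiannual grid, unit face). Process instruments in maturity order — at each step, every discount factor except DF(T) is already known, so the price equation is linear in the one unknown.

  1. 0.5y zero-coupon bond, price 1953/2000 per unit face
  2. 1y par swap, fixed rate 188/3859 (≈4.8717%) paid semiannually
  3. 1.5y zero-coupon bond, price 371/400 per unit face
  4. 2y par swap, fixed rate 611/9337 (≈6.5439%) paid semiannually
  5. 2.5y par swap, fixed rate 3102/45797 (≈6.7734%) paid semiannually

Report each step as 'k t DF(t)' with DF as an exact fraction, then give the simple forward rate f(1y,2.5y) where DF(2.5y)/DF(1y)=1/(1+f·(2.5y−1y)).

1 1/2 1953/2000
2 1 953/1000
3 3/2 371/400
4 2 4389/5000
5 5/2 8449/10000
f(1y,2.5y) = ((953/1000)/(8449/10000) − 1)/(3/2) = 2162/25347 ≈ 8.5296%

step 1 [0.5y] zero: DF = P = 1953/2000 ≈ 0.976500
step 2 [1y] swap r/2=94/3859: DF=(1 − 94/3859·(0.976500))/(1+94/3859) = 953/1000 ≈ 0.953000
step 3 [1.5y] zero: DF = P = 371/400 ≈ 0.927500
step 4 [2y] swap r/2=611/18674: DF=(1 − 611/18674·(0.976500+0.953000+0.927500))/(1+611/18674) = 4389/5000 ≈ 0.877800
step 5 [2.5y] swap r/2=1551/45797: DF=(1 − 1551/45797·(0.976500+0.953000+0.927500+0.877800))/(1+1551/45797) = 8449/10000 ≈ 0.844900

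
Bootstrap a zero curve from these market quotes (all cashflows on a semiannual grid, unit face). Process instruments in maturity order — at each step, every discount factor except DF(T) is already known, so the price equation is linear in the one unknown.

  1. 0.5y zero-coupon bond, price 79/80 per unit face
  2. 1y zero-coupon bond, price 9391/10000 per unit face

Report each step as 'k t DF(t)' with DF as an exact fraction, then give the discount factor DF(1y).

step 1 [0.5y] zero: DF = P = 79/80 ≈ 0.987500
step 2 [1y] zero: DF = P = 9391/10000 ≈ 0.939100

1 1/2 79/80
2 1 9391/10000
DF(1y) = 9391/10000 ≈ 0.939100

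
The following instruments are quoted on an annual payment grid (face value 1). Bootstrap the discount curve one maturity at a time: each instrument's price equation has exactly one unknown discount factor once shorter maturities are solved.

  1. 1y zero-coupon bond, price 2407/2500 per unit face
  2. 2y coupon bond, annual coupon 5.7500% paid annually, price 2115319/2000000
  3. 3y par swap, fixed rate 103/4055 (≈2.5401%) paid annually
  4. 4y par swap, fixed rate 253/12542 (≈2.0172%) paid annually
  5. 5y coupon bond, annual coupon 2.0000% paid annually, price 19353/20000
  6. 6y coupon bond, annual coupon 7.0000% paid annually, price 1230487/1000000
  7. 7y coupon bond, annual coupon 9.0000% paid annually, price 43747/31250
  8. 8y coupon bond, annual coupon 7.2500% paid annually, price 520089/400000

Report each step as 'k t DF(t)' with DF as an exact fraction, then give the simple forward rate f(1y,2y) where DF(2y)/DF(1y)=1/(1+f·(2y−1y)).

step 1 [1y] zero: DF = P = 2407/2500 ≈ 0.962800
step 2 [2y] bond c/1=23/400: DF=(2115319/2000000 − 23/400·(0.962800))/(1+23/400) = 4739/5000 ≈ 0.947800
step 3 [3y] swap r/1=103/4055: DF=(1 − 103/4055·(0.962800+0.947800))/(1+103/4055) = 9279/10000 ≈ 0.927900
step 4 [4y] swap r/1=253/12542: DF=(1 − 253/12542·(0.962800+0.947800+0.927900))/(1+253/12542) = 9241/10000 ≈ 0.924100
step 5 [5y] bond c/1=1/50: DF=(19353/20000 − 1/50·(0.962800+0.947800+0.927900+0.924100))/(1+1/50) = 8749/10000 ≈ 0.874900
step 6 [6y] bond c/1=7/100: DF=(1230487/1000000 − 7/100·(0.962800+0.947800+0.927900+0.924100+0.874900))/(1+7/100) = 4233/5000 ≈ 0.846600
step 7 [7y] bond c/1=9/100: DF=(43747/31250 − 9/100·(0.962800+0.947800+0.927900+0.924100+0.874900+0.846600))/(1+9/100) = 1663/2000 ≈ 0.831500
step 8 [8y] bond c/1=29/400: DF=(520089/400000 − 29/400·(0.962800+0.947800+0.927900+0.924100+0.874900+0.846600+0.831500))/(1+29/400) = 3927/5000 ≈ 0.785400

1 1 2407/2500
2 2 4739/5000
3 3 9279/10000
4 4 9241/10000
5 5 8749/10000
6 6 4233/5000
7 7 1663/2000
8 8 3927/5000
f(1y,2y) = ((2407/2500)/(4739/5000) − 1)/(1) = 75/4739 ≈ 1.5826%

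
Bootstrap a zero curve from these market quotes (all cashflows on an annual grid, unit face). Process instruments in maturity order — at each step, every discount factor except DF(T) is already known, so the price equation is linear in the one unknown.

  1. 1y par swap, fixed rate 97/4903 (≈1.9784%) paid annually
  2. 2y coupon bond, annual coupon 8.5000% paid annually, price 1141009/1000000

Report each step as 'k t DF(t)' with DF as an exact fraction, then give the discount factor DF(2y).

1 1 4903/5000
2 2 2437/2500
DF(2y) = 2437/2500 ≈ 0.974800

step 1 [1y] swap r/1=97/4903: DF=(1 − 97/4903·(0))/(1+97/4903) = 4903/5000 ≈ 0.980600
step 2 [2y] bond c/1=17/200: DF=(1141009/1000000 − 17/200·(0.980600))/(1+17/200) = 2437/2500 ≈ 0.974800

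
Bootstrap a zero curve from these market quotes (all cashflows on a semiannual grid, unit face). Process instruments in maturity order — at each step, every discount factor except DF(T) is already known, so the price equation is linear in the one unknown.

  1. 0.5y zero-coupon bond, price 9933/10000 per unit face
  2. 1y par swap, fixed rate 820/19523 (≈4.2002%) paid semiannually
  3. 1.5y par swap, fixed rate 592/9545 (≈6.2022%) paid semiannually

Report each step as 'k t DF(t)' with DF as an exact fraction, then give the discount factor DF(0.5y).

1 1/2 9933/10000
2 1 959/1000
3 3/2 1139/1250
DF(0.5y) = 9933/10000 ≈ 0.993300

step 1 [0.5y] zero: DF = P = 9933/10000 ≈ 0.993300
step 2 [1y] swap r/2=410/19523: DF=(1 − 410/19523·(0.993300))/(1+410/19523) = 959/1000 ≈ 0.959000
step 3 [1.5y] swap r/2=296/9545: DF=(1 − 296/9545·(0.993300+0.959000))/(1+296/9545) = 1139/1250 ≈ 0.911200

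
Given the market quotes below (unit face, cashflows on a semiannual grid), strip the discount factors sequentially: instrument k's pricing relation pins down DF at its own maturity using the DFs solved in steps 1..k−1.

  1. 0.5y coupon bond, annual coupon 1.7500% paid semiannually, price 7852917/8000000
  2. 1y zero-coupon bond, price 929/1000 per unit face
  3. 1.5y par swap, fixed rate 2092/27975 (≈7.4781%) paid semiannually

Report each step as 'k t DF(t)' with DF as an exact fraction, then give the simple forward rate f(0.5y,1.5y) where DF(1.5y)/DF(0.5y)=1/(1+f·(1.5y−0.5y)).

1 1/2 9731/10000
2 1 929/1000
3 3/2 4477/5000
f(0.5y,1.5y) = ((9731/10000)/(4477/5000) − 1)/(1) = 21/242 ≈ 8.6777%

step 1 [0.5y] bond c/2=7/800: DF=(7852917/8000000 − 7/800·(0))/(1+7/800) = 9731/10000 ≈ 0.973100
step 2 [1y] zero: DF = P = 929/1000 ≈ 0.929000
step 3 [1.5y] swap r/2=1046/27975: DF=(1 − 1046/27975·(0.973100+0.929000))/(1+1046/27975) = 4477/5000 ≈ 0.895400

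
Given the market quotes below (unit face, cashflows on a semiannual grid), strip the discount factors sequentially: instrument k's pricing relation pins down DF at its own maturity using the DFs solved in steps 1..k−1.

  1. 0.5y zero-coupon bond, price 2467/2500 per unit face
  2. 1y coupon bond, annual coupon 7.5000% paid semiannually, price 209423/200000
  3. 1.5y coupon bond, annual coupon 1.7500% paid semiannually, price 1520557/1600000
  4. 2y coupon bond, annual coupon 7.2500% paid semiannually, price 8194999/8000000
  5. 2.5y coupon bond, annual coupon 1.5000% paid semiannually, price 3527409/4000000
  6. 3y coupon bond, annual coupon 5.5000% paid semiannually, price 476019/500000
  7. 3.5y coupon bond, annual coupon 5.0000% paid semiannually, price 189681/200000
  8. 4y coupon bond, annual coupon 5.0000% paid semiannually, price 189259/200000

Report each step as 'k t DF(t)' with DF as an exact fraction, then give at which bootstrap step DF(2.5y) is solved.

step 1 [0.5y] zero: DF = P = 2467/2500 ≈ 0.986800
step 2 [1y] bond c/2=3/80: DF=(209423/200000 − 3/80·(0.986800))/(1+3/80) = 1217/1250 ≈ 0.973600
step 3 [1.5y] bond c/2=7/800: DF=(1520557/1600000 − 7/800·(0.986800+0.973600))/(1+7/800) = 9251/10000 ≈ 0.925100
step 4 [2y] bond c/2=29/800: DF=(8194999/8000000 − 29/800·(0.986800+0.973600+0.925100))/(1+29/800) = 2219/2500 ≈ 0.887600
step 5 [2.5y] bond c/2=3/400: DF=(3527409/4000000 − 3/400·(0.986800+0.973600+0.925100+0.887600))/(1+3/400) = 1059/1250 ≈ 0.847200
step 6 [3y] bond c/2=11/400: DF=(476019/500000 − 11/400·(0.986800+0.973600+0.925100+0.887600+0.847200))/(1+11/400) = 8029/10000 ≈ 0.802900
step 7 [3.5y] bond c/2=1/40: DF=(189681/200000 − 1/40·(0.986800+0.973600+0.925100+0.887600+0.847200+0.802900))/(1+1/40) = 793/1000 ≈ 0.793000
step 8 [4y] bond c/2=1/40: DF=(189259/200000 − 1/40·(0.986800+0.973600+0.925100+0.887600+0.847200+0.802900+0.793000))/(1+1/40) = 1929/2500 ≈ 0.771600

1 1/2 2467/2500
2 1 1217/1250
3 3/2 9251/10000
4 2 2219/2500
5 5/2 1059/1250
6 3 8029/10000
7 7/2 793/1000
8 4 1929/2500
DF(2.5y) is solved at step 5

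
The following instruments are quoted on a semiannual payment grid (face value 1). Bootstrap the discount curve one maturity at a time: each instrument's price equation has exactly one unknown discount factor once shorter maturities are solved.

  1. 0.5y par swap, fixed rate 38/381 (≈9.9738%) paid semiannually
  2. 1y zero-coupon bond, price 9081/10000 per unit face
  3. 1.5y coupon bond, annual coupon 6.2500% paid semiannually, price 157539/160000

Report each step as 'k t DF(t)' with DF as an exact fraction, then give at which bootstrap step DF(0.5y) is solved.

step 1 [0.5y] swap r/2=19/381: DF=(1 − 19/381·(0))/(1+19/381) = 381/400 ≈ 0.952500
step 2 [1y] zero: DF = P = 9081/10000 ≈ 0.908100
step 3 [1.5y] bond c/2=1/32: DF=(157539/160000 − 1/32·(0.952500+0.908100))/(1+1/32) = 1123/1250 ≈ 0.898400

1 1/2 381/400
2 1 9081/10000
3 3/2 1123/1250
DF(0.5y) is solved at step 1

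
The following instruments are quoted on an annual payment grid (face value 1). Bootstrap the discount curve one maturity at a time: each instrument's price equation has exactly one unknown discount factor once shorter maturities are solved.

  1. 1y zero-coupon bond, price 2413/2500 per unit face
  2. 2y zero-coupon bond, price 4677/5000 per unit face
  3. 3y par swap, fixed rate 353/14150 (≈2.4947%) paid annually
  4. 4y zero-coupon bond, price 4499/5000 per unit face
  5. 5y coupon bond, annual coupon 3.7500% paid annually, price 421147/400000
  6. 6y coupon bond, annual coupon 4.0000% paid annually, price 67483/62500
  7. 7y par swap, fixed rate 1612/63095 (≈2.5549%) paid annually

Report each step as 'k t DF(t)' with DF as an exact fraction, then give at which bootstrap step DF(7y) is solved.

step 1 [1y] zero: DF = P = 2413/2500 ≈ 0.965200
step 2 [2y] zero: DF = P = 4677/5000 ≈ 0.935400
step 3 [3y] swap r/1=353/14150: DF=(1 − 353/14150·(0.965200+0.935400))/(1+353/14150) = 4647/5000 ≈ 0.929400
step 4 [4y] zero: DF = P = 4499/5000 ≈ 0.899800
step 5 [5y] bond c/1=3/80: DF=(421147/400000 − 3/80·(0.965200+0.935400+0.929400+0.899800))/(1+3/80) = 22/25 ≈ 0.880000
step 6 [6y] bond c/1=1/25: DF=(67483/62500 − 1/25·(0.965200+0.935400+0.929400+0.899800+0.880000))/(1+1/25) = 8609/10000 ≈ 0.860900
step 7 [7y] swap r/1=1612/63095: DF=(1 − 1612/63095·(0.965200+0.935400+0.929400+0.899800+0.880000+0.860900))/(1+1612/63095) = 2097/2500 ≈ 0.838800

1 1 2413/2500
2 2 4677/5000
3 3 4647/5000
4 4 4499/5000
5 5 22/25
6 6 8609/10000
7 7 2097/2500
DF(7y) is solved at step 7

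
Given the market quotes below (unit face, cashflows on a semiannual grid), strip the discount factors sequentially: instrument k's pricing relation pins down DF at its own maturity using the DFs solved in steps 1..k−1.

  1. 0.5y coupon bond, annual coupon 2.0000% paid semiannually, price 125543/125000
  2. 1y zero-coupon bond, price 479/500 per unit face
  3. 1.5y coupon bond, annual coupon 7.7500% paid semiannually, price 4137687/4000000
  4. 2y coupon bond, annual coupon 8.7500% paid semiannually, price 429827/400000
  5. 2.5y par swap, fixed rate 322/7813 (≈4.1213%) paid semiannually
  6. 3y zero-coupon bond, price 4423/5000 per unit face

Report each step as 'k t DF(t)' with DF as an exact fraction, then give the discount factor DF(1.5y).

step 1 [0.5y] bond c/2=1/100: DF=(125543/125000 − 1/100·(0))/(1+1/100) = 1243/1250 ≈ 0.994400
step 2 [1y] zero: DF = P = 479/500 ≈ 0.958000
step 3 [1.5y] bond c/2=31/800: DF=(4137687/4000000 − 31/800·(0.994400+0.958000))/(1+31/800) = 923/1000 ≈ 0.923000
step 4 [2y] bond c/2=7/160: DF=(429827/400000 − 7/160·(0.994400+0.958000+0.923000))/(1+7/160) = 909/1000 ≈ 0.909000
step 5 [2.5y] swap r/2=161/7813: DF=(1 − 161/7813·(0.994400+0.958000+0.923000+0.909000))/(1+161/7813) = 4517/5000 ≈ 0.903400
step 6 [3y] zero: DF = P = 4423/5000 ≈ 0.884600

1 1/2 1243/1250
2 1 479/500
3 3/2 923/1000
4 2 909/1000
5 5/2 4517/5000
6 3 4423/5000
DF(1.5y) = 923/1000 ≈ 0.923000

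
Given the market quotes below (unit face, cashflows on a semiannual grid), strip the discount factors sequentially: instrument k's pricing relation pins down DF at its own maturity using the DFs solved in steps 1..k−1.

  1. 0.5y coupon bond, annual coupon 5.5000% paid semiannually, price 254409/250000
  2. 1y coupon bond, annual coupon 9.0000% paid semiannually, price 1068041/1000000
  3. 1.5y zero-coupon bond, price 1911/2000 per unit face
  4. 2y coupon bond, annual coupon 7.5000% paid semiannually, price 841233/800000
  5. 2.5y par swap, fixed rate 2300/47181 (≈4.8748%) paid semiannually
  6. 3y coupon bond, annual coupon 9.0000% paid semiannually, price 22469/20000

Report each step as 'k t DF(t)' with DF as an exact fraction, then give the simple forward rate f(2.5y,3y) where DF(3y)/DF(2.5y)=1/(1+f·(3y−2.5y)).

step 1 [0.5y] bond c/2=11/400: DF=(254409/250000 − 11/400·(0))/(1+11/400) = 619/625 ≈ 0.990400
step 2 [1y] bond c/2=9/200: DF=(1068041/1000000 − 9/200·(0.990400))/(1+9/200) = 4897/5000 ≈ 0.979400
step 3 [1.5y] zero: DF = P = 1911/2000 ≈ 0.955500
step 4 [2y] bond c/2=3/80: DF=(841233/800000 − 3/80·(0.990400+0.979400+0.955500))/(1+3/80) = 4539/5000 ≈ 0.907800
step 5 [2.5y] swap r/2=1150/47181: DF=(1 − 1150/47181·(0.990400+0.979400+0.955500+0.907800))/(1+1150/47181) = 177/200 ≈ 0.885000
step 6 [3y] bond c/2=9/200: DF=(22469/20000 − 9/200·(0.990400+0.979400+0.955500+0.907800+0.885000))/(1+9/200) = 8719/10000 ≈ 0.871900

1 1/2 619/625
2 1 4897/5000
3 3/2 1911/2000
4 2 4539/5000
5 5/2 177/200
6 3 8719/10000
f(2.5y,3y) = ((177/200)/(8719/10000) − 1)/(1/2) = 262/8719 ≈ 3.0049%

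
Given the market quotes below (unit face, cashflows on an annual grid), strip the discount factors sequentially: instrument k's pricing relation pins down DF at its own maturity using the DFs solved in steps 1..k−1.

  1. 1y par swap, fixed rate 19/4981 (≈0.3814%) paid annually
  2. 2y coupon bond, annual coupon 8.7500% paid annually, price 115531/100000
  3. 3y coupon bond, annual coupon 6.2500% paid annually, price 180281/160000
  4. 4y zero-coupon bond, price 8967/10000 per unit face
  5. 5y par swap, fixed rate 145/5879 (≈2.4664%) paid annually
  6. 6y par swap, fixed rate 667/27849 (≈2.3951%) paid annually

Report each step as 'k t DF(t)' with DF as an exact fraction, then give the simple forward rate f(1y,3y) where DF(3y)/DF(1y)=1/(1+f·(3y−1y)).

step 1 [1y] swap r/1=19/4981: DF=(1 − 19/4981·(0))/(1+19/4981) = 4981/5000 ≈ 0.996200
step 2 [2y] bond c/1=7/80: DF=(115531/100000 − 7/80·(0.996200))/(1+7/80) = 4911/5000 ≈ 0.982200
step 3 [3y] bond c/1=1/16: DF=(180281/160000 − 1/16·(0.996200+0.982200))/(1+1/16) = 9441/10000 ≈ 0.944100
step 4 [4y] zero: DF = P = 8967/10000 ≈ 0.896700
step 5 [5y] swap r/1=145/5879: DF=(1 − 145/5879·(0.996200+0.982200+0.944100+0.896700))/(1+145/5879) = 221/250 ≈ 0.884000
step 6 [6y] swap r/1=667/27849: DF=(1 − 667/27849·(0.996200+0.982200+0.944100+0.896700+0.884000))/(1+667/27849) = 4333/5000 ≈ 0.866600

1 1 4981/5000
2 2 4911/5000
3 3 9441/10000
4 4 8967/10000
5 5 221/250
6 6 4333/5000
f(1y,3y) = ((4981/5000)/(9441/10000) − 1)/(2) = 521/18882 ≈ 2.7592%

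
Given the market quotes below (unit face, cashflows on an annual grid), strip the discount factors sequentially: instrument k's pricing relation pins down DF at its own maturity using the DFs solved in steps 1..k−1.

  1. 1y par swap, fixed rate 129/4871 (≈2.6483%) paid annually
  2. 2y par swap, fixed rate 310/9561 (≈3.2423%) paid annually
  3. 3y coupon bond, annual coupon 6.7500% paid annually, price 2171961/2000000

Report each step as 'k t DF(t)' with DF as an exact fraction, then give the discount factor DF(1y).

step 1 [1y] swap r/1=129/4871: DF=(1 − 129/4871·(0))/(1+129/4871) = 4871/5000 ≈ 0.974200
step 2 [2y] swap r/1=310/9561: DF=(1 − 310/9561·(0.974200))/(1+310/9561) = 469/500 ≈ 0.938000
step 3 [3y] bond c/1=27/400: DF=(2171961/2000000 − 27/400·(0.974200+0.938000))/(1+27/400) = 2241/2500 ≈ 0.896400

1 1 4871/5000
2 2 469/500
3 3 2241/2500
DF(1y) = 4871/5000 ≈ 0.974200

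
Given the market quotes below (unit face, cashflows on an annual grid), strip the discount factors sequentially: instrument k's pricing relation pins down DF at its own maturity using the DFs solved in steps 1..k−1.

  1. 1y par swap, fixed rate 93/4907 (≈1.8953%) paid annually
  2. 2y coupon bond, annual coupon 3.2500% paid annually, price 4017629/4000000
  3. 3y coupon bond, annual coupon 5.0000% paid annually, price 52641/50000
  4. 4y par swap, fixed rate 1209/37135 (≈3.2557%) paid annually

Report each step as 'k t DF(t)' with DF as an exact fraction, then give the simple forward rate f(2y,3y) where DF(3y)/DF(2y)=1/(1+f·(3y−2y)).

step 1 [1y] swap r/1=93/4907: DF=(1 − 93/4907·(0))/(1+93/4907) = 4907/5000 ≈ 0.981400
step 2 [2y] bond c/1=13/400: DF=(4017629/4000000 − 13/400·(0.981400))/(1+13/400) = 9419/10000 ≈ 0.941900
step 3 [3y] bond c/1=1/20: DF=(52641/50000 − 1/20·(0.981400+0.941900))/(1+1/20) = 9111/10000 ≈ 0.911100
step 4 [4y] swap r/1=1209/37135: DF=(1 − 1209/37135·(0.981400+0.941900+0.911100))/(1+1209/37135) = 8791/10000 ≈ 0.879100

1 1 4907/5000
2 2 9419/10000
3 3 9111/10000
4 4 8791/10000
f(2y,3y) = ((9419/10000)/(9111/10000) − 1)/(1) = 308/9111 ≈ 3.3805%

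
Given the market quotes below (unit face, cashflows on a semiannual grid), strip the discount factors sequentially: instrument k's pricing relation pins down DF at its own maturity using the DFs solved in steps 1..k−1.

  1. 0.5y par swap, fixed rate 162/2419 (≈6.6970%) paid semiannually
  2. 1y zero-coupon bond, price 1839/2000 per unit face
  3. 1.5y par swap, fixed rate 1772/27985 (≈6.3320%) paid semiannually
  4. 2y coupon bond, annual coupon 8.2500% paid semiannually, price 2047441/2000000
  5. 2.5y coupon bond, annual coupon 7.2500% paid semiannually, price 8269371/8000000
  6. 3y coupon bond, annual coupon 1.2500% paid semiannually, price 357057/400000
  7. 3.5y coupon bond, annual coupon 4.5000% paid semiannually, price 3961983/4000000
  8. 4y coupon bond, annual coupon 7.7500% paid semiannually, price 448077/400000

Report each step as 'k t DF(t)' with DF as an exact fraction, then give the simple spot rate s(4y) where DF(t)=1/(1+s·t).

1 1/2 2419/2500
2 1 1839/2000
3 3/2 4557/5000
4 2 8723/10000
5 5/2 8691/10000
6 3 8589/10000
7 7/2 8499/10000
8 4 8453/10000
s(4y) = (1/(8453/10000) − 1)/(4) = 1547/33812 ≈ 4.5753%

step 1 [0.5y] swap r/2=81/2419: DF=(1 − 81/2419·(0))/(1+81/2419) = 2419/2500 ≈ 0.967600
step 2 [1y] zero: DF = P = 1839/2000 ≈ 0.919500
step 3 [1.5y] swap r/2=886/27985: DF=(1 − 886/27985·(0.967600+0.919500))/(1+886/27985) = 4557/5000 ≈ 0.911400
step 4 [2y] bond c/2=33/800: DF=(2047441/2000000 − 33/800·(0.967600+0.919500+0.911400))/(1+33/800) = 8723/10000 ≈ 0.872300
step 5 [2.5y] bond c/2=29/800: DF=(8269371/8000000 − 29/800·(0.967600+0.919500+0.911400+0.872300))/(1+29/800) = 8691/10000 ≈ 0.869100
step 6 [3y] bond c/2=1/160: DF=(357057/400000 − 1/160·(0.967600+0.919500+0.911400+0.872300+0.869100))/(1+1/160) = 8589/10000 ≈ 0.858900
step 7 [3.5y] bond c/2=9/400: DF=(3961983/4000000 − 9/400·(0.967600+0.919500+0.911400+0.872300+0.869100+0.858900))/(1+9/400) = 8499/10000 ≈ 0.849900
step 8 [4y] bond c/2=31/800: DF=(448077/400000 − 31/800·(0.967600+0.919500+0.911400+0.872300+0.869100+0.858900+0.849900))/(1+31/800) = 8453/10000 ≈ 0.845300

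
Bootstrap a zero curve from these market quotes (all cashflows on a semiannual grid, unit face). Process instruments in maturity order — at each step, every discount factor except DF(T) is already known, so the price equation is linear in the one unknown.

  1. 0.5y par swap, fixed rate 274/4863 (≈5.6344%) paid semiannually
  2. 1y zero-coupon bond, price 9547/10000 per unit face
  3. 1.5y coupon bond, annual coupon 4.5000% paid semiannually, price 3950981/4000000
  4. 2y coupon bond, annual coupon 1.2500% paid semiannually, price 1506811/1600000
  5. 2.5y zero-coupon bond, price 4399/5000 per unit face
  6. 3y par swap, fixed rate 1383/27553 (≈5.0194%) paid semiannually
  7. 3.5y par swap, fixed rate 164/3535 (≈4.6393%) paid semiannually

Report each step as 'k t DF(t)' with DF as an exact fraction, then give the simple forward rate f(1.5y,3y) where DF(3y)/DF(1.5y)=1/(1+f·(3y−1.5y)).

step 1 [0.5y] swap r/2=137/4863: DF=(1 − 137/4863·(0))/(1+137/4863) = 4863/5000 ≈ 0.972600
step 2 [1y] zero: DF = P = 9547/10000 ≈ 0.954700
step 3 [1.5y] bond c/2=9/400: DF=(3950981/4000000 − 9/400·(0.972600+0.954700))/(1+9/400) = 2309/2500 ≈ 0.923600
step 4 [2y] bond c/2=1/160: DF=(1506811/1600000 − 1/160·(0.972600+0.954700+0.923600))/(1+1/160) = 4591/5000 ≈ 0.918200
step 5 [2.5y] zero: DF = P = 4399/5000 ≈ 0.879800
step 6 [3y] swap r/2=1383/55106: DF=(1 − 1383/55106·(0.972600+0.954700+0.923600+0.918200+0.879800))/(1+1383/55106) = 8617/10000 ≈ 0.861700
step 7 [3.5y] swap r/2=82/3535: DF=(1 − 82/3535·(0.972600+0.954700+0.923600+0.918200+0.879800+0.861700))/(1+82/3535) = 2131/2500 ≈ 0.852400

1 1/2 4863/5000
2 1 9547/10000
3 3/2 2309/2500
4 2 4591/5000
5 5/2 4399/5000
6 3 8617/10000
7 7/2 2131/2500
f(1.5y,3y) = ((2309/2500)/(8617/10000) − 1)/(3/2) = 1238/25851 ≈ 4.7890%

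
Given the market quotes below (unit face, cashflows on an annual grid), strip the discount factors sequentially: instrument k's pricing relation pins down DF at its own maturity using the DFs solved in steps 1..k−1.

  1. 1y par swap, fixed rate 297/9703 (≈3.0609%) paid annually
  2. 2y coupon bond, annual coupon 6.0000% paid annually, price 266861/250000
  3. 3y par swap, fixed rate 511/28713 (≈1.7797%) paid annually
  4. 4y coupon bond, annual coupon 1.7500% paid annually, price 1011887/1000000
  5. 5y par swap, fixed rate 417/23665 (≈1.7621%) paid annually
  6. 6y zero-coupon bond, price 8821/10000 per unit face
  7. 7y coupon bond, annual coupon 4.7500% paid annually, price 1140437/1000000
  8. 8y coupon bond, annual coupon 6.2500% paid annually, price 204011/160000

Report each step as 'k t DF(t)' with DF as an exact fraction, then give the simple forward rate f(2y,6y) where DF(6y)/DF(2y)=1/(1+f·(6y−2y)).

1 1 9703/10000
2 2 9521/10000
3 3 9489/10000
4 4 9451/10000
5 5 4583/5000
6 6 8821/10000
7 7 8341/10000
8 8 8207/10000
f(2y,6y) = ((9521/10000)/(8821/10000) − 1)/(4) = 175/8821 ≈ 1.9839%

step 1 [1y] swap r/1=297/9703: DF=(1 − 297/9703·(0))/(1+297/9703) = 9703/10000 ≈ 0.970300
step 2 [2y] bond c/1=3/50: DF=(266861/250000 − 3/50·(0.970300))/(1+3/50) = 9521/10000 ≈ 0.952100
step 3 [3y] swap r/1=511/28713: DF=(1 − 511/28713·(0.970300+0.952100))/(1+511/28713) = 9489/10000 ≈ 0.948900
step 4 [4y] bond c/1=7/400: DF=(1011887/1000000 − 7/400·(0.970300+0.952100+0.948900))/(1+7/400) = 9451/10000 ≈ 0.945100
step 5 [5y] swap r/1=417/23665: DF=(1 − 417/23665·(0.970300+0.952100+0.948900+0.945100))/(1+417/23665) = 4583/5000 ≈ 0.916600
step 6 [6y] zero: DF = P = 8821/10000 ≈ 0.882100
step 7 [7y] bond c/1=19/400: DF=(1140437/1000000 − 19/400·(0.970300+0.952100+0.948900+0.945100+0.916600+0.882100))/(1+19/400) = 8341/10000 ≈ 0.834100
step 8 [8y] bond c/1=1/16: DF=(204011/160000 − 1/16·(0.970300+0.952100+0.948900+0.945100+0.916600+0.882100+0.834100))/(1+1/16) = 8207/10000 ≈ 0.820700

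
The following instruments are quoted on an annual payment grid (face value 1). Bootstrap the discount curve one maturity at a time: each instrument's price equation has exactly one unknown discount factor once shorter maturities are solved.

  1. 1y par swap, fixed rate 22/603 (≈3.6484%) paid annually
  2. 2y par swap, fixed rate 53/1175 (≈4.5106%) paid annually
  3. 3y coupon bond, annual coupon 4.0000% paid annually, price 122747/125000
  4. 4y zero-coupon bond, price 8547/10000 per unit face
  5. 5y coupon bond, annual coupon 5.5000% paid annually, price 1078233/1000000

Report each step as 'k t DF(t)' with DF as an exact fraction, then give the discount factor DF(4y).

step 1 [1y] swap r/1=22/603: DF=(1 − 22/603·(0))/(1+22/603) = 603/625 ≈ 0.964800
step 2 [2y] swap r/1=53/1175: DF=(1 − 53/1175·(0.964800))/(1+53/1175) = 572/625 ≈ 0.915200
step 3 [3y] bond c/1=1/25: DF=(122747/125000 − 1/25·(0.964800+0.915200))/(1+1/25) = 8719/10000 ≈ 0.871900
step 4 [4y] zero: DF = P = 8547/10000 ≈ 0.854700
step 5 [5y] bond c/1=11/200: DF=(1078233/1000000 − 11/200·(0.964800+0.915200+0.871900+0.854700))/(1+11/200) = 417/500 ≈ 0.834000

1 1 603/625
2 2 572/625
3 3 8719/10000
4 4 8547/10000
5 5 417/500
DF(4y) = 8547/10000 ≈ 0.854700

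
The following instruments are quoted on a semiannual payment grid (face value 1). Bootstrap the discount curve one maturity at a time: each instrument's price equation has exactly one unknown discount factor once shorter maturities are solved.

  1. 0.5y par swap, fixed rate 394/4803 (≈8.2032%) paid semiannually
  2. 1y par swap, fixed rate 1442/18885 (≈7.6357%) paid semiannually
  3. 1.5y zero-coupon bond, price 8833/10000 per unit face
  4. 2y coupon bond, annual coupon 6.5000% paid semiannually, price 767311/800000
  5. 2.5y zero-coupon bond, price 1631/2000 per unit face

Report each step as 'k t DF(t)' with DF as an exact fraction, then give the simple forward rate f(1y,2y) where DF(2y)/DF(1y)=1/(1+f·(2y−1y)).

1 1/2 4803/5000
2 1 9279/10000
3 3/2 8833/10000
4 2 8417/10000
5 5/2 1631/2000
f(1y,2y) = ((9279/10000)/(8417/10000) − 1)/(1) = 862/8417 ≈ 10.2412%

step 1 [0.5y] swap r/2=197/4803: DF=(1 − 197/4803·(0))/(1+197/4803) = 4803/5000 ≈ 0.960600
step 2 [1y] swap r/2=721/18885: DF=(1 − 721/18885·(0.960600))/(1+721/18885) = 9279/10000 ≈ 0.927900
step 3 [1.5y] zero: DF = P = 8833/10000 ≈ 0.883300
step 4 [2y] bond c/2=13/400: DF=(767311/800000 − 13/400·(0.960600+0.927900+0.883300))/(1+13/400) = 8417/10000 ≈ 0.841700
step 5 [2.5y] zero: DF = P = 1631/2000 ≈ 0.815500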